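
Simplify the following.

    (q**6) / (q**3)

Quotient: q**3

q**3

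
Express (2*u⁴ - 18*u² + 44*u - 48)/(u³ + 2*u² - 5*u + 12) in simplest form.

Factor: 2*u⁴ - 18*u² + 44*u - 48 = 2·(u + 4)·(u² - 2*u + 3)·(u - 2);  u³ + 2*u² - 5*u + 12 = (u² - 2*u + 3)·(u + 4)
Cancel the common factors (u² - 2*u + 3), (u + 4).

2*u - 4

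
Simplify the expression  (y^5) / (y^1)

Quotient: y^4

y^4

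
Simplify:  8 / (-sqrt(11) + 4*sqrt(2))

Multiply numerator and denominator by sqrt(11) + 4*sqrt(2).
Denominator becomes 21; numerator becomes 8*sqrt(11) + 32*sqrt(2).

(8*sqrt(11) + 32*sqrt(2))/21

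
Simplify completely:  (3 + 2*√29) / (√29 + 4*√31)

(-58 - 3*√29 + 12*√31 + 8*√899)/467

Multiply numerator and denominator by -4*√31 + √29.
Denominator becomes -467; numerator becomes -8*√899 - 12*√31 + 3*√29 + 58.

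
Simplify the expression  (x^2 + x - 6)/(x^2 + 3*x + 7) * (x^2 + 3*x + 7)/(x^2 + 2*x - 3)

Factor: x^2 + x - 6 = (x - 2)*(x + 3);  x^2 + 2*x - 3 = (x - 1)*(x + 3)
Cancel the common factors (x^2 + 3*x + 7), (x + 3).

(x - 2)/(x - 1)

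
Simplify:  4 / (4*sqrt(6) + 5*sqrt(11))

(-16*sqrt(6) + 20*sqrt(11))/179

Multiply numerator and denominator by -4*sqrt(6) + 5*sqrt(11).
Denominator becomes 179; numerator becomes -16*sqrt(6) + 20*sqrt(11).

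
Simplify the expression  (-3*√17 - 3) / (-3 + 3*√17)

Multiply numerator and denominator by -3*√17 - 3.
Denominator becomes -144; numerator becomes 18*√17 + 162.

-(1 + √17)²/16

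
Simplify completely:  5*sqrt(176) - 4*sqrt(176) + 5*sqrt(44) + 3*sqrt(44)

5*sqrt(176) = 20*sqrt(11); 4*sqrt(176) = 16*sqrt(11); 5*sqrt(44) = 10*sqrt(11); 3*sqrt(44) = 6*sqrt(11)
Combine: (20 - 16 + 10 + 6)·sqrt(11) = 20*sqrt(11)

20*sqrt(11)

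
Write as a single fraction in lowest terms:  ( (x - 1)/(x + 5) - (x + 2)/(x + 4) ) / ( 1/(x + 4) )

(-4*x - 14)/(x + 5)

Numerator: (x - 1)/(x + 5) - (x + 2)/(x + 4) = (-4*x - 14)/(x^2 + 9*x + 20)
Denominator: 1/(x + 4) = 1/(x + 4)
Divide: ((-4*x - 14)/(x^2 + 9*x + 20)) · (x + 4) = (-4*x - 14)/(x + 5)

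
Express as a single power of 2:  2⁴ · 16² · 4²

2⁴ = 2^4; 16² = 2^8; 4² = 2^4
Combine exponents: 2^16

2^16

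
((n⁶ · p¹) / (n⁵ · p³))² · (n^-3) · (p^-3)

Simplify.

Inside the bracket: n¹ · (p^-2)
Raise to the power 2: n² · (p^-4)
Multiply by (n^-3) · (p^-3): add exponents.

1/(n*p⁷)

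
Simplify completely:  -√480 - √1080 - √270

-13*√30

√480 = 4*√30; √1080 = 6*√30; √270 = 3*√30
Combine: (-4 - 6 - 3)·√30 = -13*√30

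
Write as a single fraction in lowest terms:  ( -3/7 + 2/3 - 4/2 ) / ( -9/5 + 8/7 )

185/69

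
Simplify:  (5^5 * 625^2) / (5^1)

5^5 = 5^5; 625^2 = 5^8; 5^1 = 5^1
Combine exponents: 5^12

5^12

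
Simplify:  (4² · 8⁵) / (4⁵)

4² = 2^4; 8⁵ = 2^15; 4⁵ = 2^10
Combine exponents: 2^9

2^9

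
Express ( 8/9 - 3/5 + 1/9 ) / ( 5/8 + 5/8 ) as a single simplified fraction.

8/25

Numerator: 8/9 - 3/5 + 1/9 = 2/5
Denominator: 5/8 + 5/8 = 5/4
Divide: (2/5) · (4/5) = 8/25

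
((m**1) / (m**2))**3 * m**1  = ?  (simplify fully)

Inside the bracket: (m**-1)
Raise to the power 3: (m**-3)
Multiply by m**1: add exponents.

m**(-2)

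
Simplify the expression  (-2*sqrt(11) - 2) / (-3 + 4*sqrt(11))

(-94 - 14*sqrt(11))/167

Multiply numerator and denominator by -4*sqrt(11) - 3.
Denominator becomes -167; numerator becomes 14*sqrt(11) + 94.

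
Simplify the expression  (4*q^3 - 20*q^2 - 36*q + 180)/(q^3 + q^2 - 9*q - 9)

(4*q - 20)/(q + 1)

Factor: 4*q^3 - 20*q^2 - 36*q + 180 = 4*(q - 5)*(q - 3)*(q + 3);  q^3 + q^2 - 9*q - 9 = (q + 1)*(q - 3)*(q + 3)
Cancel the common factors (q + 3), (q - 3).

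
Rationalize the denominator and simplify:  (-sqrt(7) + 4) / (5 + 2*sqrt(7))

(-34 + 13*sqrt(7))/3

Multiply numerator and denominator by -2*sqrt(7) + 5.
Denominator becomes -3; numerator becomes -13*sqrt(7) + 34.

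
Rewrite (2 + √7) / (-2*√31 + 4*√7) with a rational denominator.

(-√217 - 14 - 2*√31 - 4*√7)/6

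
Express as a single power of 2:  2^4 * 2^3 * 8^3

2^16

2^4 = 2^4; 2^3 = 2^3; 8^3 = 2^9
Combine exponents: 2^16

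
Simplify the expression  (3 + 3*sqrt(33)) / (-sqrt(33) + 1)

Multiply numerator and denominator by 1 + sqrt(33).
Denominator becomes -32; numerator becomes 6*sqrt(33) + 102.

(-51 - 3*sqrt(33))/16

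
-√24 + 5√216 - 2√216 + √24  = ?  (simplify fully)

18*√6

√24 = 2*√6; 5√216 = 30*√6; 2√216 = 12*√6; √24 = 2*√6
Combine: (-2 + 30 - 12 + 2)·√6 = 18*√6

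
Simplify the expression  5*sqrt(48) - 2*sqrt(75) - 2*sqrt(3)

5*sqrt(48) = 20*sqrt(3); 2*sqrt(75) = 10*sqrt(3); 2*sqrt(3) = 2*sqrt(3)
Combine: (20 - 10 - 2)·sqrt(3) = 8*sqrt(3)

8*sqrt(3)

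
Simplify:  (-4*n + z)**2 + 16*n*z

(4*n + z)**2

Expanding gives 16*n**2 + 8*n*z + z**2, a perfect square.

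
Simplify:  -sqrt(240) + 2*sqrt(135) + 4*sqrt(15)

6*sqrt(15)

sqrt(240) = 4*sqrt(15); 2*sqrt(135) = 6*sqrt(15); 4*sqrt(15) = 4*sqrt(15)
Combine: (-4 + 6 + 4)·sqrt(15) = 6*sqrt(15)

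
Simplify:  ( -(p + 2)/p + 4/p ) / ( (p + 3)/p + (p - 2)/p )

Numerator: -(p + 2)/p + 4/p = (-p + 2)/p
Denominator: (p + 3)/p + (p - 2)/p = (2*p + 1)/p
Divide: ((-p + 2)/p) · (p/(2*p + 1)) = (-p + 2)/(2*p + 1)

(-p + 2)/(2*p + 1)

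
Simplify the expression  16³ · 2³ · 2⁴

16³ = 2^12; 2³ = 2^3; 2⁴ = 2^4
Combine exponents: 2^19

2^19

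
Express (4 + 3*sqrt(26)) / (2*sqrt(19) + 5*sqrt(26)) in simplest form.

Multiply numerator and denominator by -2*sqrt(19) + 5*sqrt(26).
Denominator becomes 574; numerator becomes -6*sqrt(494) - 8*sqrt(19) + 20*sqrt(26) + 390.

(-3*sqrt(494) - 4*sqrt(19) + 10*sqrt(26) + 195)/287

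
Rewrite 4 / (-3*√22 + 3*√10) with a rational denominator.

Multiply numerator and denominator by 3*√10 + 3*√22.
Denominator becomes -108; numerator becomes 12*√10 + 12*√22.

(-√22 - √10)/9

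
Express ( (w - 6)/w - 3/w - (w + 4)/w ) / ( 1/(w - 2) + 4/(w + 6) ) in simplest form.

(-13*w^2 - 52*w + 156)/(5*w^2 - 2*w)

Numerator: (w - 6)/w - 3/w - (w + 4)/w = -13/w
Denominator: 1/(w - 2) + 4/(w + 6) = (5*w - 2)/(w^2 + 4*w - 12)
Divide: (-13/w) · ((w^2 + 4*w - 12)/(5*w - 2)) = (-13*w^2 - 52*w + 156)/(5*w^2 - 2*w)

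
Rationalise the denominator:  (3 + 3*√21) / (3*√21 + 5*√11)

Multiply numerator and denominator by -5*√11 + 3*√21.
Denominator becomes -86; numerator becomes -15*√231 - 15*√11 + 9*√21 + 189.

(-189 - 9*√21 + 15*√11 + 15*√231)/86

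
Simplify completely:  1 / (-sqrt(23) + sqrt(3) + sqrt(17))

(3*sqrt(23) + 9*sqrt(17) + 37*sqrt(3) + 2*sqrt(1173))/195

Group as (sqrt(3) + sqrt(17)) - sqrt(23); multiply by (sqrt(3) + sqrt(17)) + sqrt(23), then rationalise the remaining surd.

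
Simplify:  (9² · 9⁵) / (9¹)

3^12

9² = 3^4; 9⁵ = 3^10; 9¹ = 3^2
Combine exponents: 3^12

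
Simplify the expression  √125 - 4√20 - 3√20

√125 = 5*√5; 4√20 = 8*√5; 3√20 = 6*√5
Combine: (5 - 8 - 6)·√5 = -9*√5

-9*√5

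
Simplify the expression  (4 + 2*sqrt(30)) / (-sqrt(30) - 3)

Multiply numerator and denominator by -3 + sqrt(30).
Denominator becomes -21; numerator becomes -2*sqrt(30) + 48.

(-48 + 2*sqrt(30))/21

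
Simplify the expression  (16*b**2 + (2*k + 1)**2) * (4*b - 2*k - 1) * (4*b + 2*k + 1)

256*b**4 - 16*k**4 - 32*k**3 - 24*k**2 - 8*k - 1

Pair the conjugate factors: ((4*b)+(2*k + 1))((4*b)-(2*k + 1)) = 16*b**2 - 4*k**2 - 4*k - 1, then repeat with the next factor.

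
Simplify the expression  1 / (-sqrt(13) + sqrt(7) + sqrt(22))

Group as (sqrt(7) + sqrt(22)) - sqrt(13); multiply by (sqrt(7) + sqrt(22)) + sqrt(13), then rationalise the remaining surd.

(-8*sqrt(13) - sqrt(22) + 14*sqrt(7) + sqrt(2002))/180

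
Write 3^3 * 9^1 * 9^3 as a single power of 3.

3^11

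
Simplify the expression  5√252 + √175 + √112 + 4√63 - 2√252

5√252 = 30*√7; √175 = 5*√7; √112 = 4*√7; 4√63 = 12*√7; 2√252 = 12*√7
Combine: (30 + 5 + 4 + 12 - 12)·√7 = 39*√7

39*√7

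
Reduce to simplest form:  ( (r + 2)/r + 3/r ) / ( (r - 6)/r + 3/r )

(r + 5)/(r - 3)

Numerator: (r + 2)/r + 3/r = (r + 5)/r
Denominator: (r - 6)/r + 3/r = (r - 3)/r
Divide: ((r + 5)/r) · (r/(r - 3)) = (r + 5)/(r - 3)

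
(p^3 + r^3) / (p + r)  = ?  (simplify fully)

p^2 - p*r + r^2

Apply the sum-of-cubes factorisation and cancel (p + r).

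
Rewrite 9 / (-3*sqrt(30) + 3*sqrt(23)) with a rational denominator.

(-3*sqrt(30) - 3*sqrt(23))/7

Multiply numerator and denominator by 3*sqrt(23) + 3*sqrt(30).
Denominator becomes -63; numerator becomes 27*sqrt(23) + 27*sqrt(30).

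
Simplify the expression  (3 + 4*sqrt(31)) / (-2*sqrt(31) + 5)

(-263 - 26*sqrt(31))/99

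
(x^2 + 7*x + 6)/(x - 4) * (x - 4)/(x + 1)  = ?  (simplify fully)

Factor: x^2 + 7*x + 6 = (x + 6)*(x + 1)
Cancel the common factors (x + 1), (x - 4).

x + 6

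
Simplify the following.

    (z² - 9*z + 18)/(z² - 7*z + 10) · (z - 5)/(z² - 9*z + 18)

Factor: z² - 9*z + 18 = (z - 6)·(z - 3);  z² - 7*z + 10 = (z - 2)·(z - 5);  z² - 9*z + 18 = (z - 3)·(z - 6)
Cancel the common factors (z - 3), (z - 5), (z - 6).

1/(z - 2)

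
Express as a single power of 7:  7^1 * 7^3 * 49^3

7^1 = 7^1; 7^3 = 7^3; 49^3 = 7^6
Combine exponents: 7^10

7^10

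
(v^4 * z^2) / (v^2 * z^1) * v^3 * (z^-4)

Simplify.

v^5/z^3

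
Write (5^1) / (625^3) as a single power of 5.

5^1 = 5^1; 625^3 = 5^12
Combine exponents: 5^(-11)

5^(-11)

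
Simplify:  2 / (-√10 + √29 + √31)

(-25*√10 + 4*√31 + 6*√29 + √8990)/274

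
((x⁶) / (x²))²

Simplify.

Inside the bracket: x⁴
Raise to the power 2: x⁸

x⁸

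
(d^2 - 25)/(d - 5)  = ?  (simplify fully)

d + 5

Factor: d^2 - 25 = (d - 5)*(d + 5)
Cancel the common factor (d - 5).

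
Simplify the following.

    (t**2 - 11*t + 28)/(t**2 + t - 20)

(t - 7)/(t + 5)

Factor: t**2 - 11*t + 28 = (t - 4)*(t - 7);  t**2 + t - 20 = (t + 5)*(t - 4)
Cancel the common factor (t - 4).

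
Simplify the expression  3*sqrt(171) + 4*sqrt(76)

17*sqrt(19)

3*sqrt(171) = 9*sqrt(19); 4*sqrt(76) = 8*sqrt(19)
Combine: (9 + 8)·sqrt(19) = 17*sqrt(19)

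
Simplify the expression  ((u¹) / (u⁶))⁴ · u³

u^(-17)

Inside the bracket: (u^-5)
Raise to the power 4: (u^-20)
Multiply by u³: add exponents.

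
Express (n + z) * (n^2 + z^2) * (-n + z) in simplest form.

-n^4 + z^4

Telescope via difference of squares: (z+n)(z-n) = -n^2 + z^2, then repeat with the next factor.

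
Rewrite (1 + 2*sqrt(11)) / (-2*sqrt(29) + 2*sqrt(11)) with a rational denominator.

Multiply numerator and denominator by 2*sqrt(11) + 2*sqrt(29).
Denominator becomes -72; numerator becomes 2*sqrt(11) + 2*sqrt(29) + 44 + 4*sqrt(319).

(-2*sqrt(319) - 22 - sqrt(29) - sqrt(11))/36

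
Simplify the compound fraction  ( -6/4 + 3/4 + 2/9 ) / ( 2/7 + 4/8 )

Numerator: -6/4 + 3/4 + 2/9 = -19/36
Denominator: 2/7 + 4/8 = 11/14
Divide: (-19/36) · (14/11) = -133/198

-133/198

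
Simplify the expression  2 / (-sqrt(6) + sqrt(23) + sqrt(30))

(-94*sqrt(6) - 2*sqrt(30) + 26*sqrt(23) + 24*sqrt(115))/551

Group as (sqrt(23) + sqrt(30)) - sqrt(6); multiply by (sqrt(23) + sqrt(30)) + sqrt(6), then rationalise the remaining surd.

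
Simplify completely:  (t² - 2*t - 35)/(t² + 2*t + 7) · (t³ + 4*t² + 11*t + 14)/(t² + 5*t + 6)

(t² - 2*t - 35)/(t + 3)

Factor: t² - 2*t - 35 = (t - 7)·(t + 5);  t³ + 4*t² + 11*t + 14 = (t² + 2*t + 7)·(t + 2);  t² + 5*t + 6 = (t + 3)·(t + 2)
Cancel the common factors (t² + 2*t + 7), (t + 2).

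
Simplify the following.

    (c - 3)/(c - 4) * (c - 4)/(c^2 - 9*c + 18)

1/(c - 6)

Factor: c^2 - 9*c + 18 = (c - 3)*(c - 6)
Cancel the common factors (c - 3), (c - 4).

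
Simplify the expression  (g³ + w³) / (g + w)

w^3 + g^3 = (g + w)(g² - g*w + w²).

g² - g*w + w²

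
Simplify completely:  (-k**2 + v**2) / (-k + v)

Factor v**2 - k**2 and cancel (-k + v).

k + v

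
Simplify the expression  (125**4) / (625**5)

125**4 = 5**12; 625**5 = 5**20
Combine exponents: 5**(-8)

5**(-8)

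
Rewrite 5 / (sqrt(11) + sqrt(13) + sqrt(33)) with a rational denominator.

(-110*sqrt(39) - 45*sqrt(33) + 155*sqrt(13) + 175*sqrt(11))/491

Group as (sqrt(13) + sqrt(33)) + sqrt(11); multiply by (sqrt(13) + sqrt(33)) - sqrt(11), then rationalise the remaining surd.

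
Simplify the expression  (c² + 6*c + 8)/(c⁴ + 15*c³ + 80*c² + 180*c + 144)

1/(c² + 9*c + 18)

Factor: c² + 6*c + 8 = (c + 4)·(c + 2);  c⁴ + 15*c³ + 80*c² + 180*c + 144 = (c + 2)·(c + 4)·(c + 6)·(c + 3)
Cancel the common factors (c + 4), (c + 2).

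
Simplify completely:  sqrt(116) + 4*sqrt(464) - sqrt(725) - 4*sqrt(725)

-7*sqrt(29)

sqrt(116) = 2*sqrt(29); 4*sqrt(464) = 16*sqrt(29); sqrt(725) = 5*sqrt(29); 4*sqrt(725) = 20*sqrt(29)
Combine: (2 + 16 - 5 - 20)·sqrt(29) = -7*sqrt(29)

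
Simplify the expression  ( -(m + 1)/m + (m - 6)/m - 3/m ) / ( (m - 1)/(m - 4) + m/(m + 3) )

(-10*m^2 + 10*m + 120)/(2*m^3 - 2*m^2 - 3*m)

Numerator: -(m + 1)/m + (m - 6)/m - 3/m = -10/m
Denominator: (m - 1)/(m - 4) + m/(m + 3) = (2*m^2 - 2*m - 3)/(m^2 - m - 12)
Divide: (-10/m) · ((m^2 - m - 12)/(2*m^2 - 2*m - 3)) = (-10*m^2 + 10*m + 120)/(2*m^3 - 2*m^2 - 3*m)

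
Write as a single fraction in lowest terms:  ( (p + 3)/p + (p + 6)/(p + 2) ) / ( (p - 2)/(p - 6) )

(2*p^3 - p^2 - 60*p - 36)/(p^3 - 4*p)

Numerator: (p + 3)/p + (p + 6)/(p + 2) = (2*p^2 + 11*p + 6)/(p^2 + 2*p)
Denominator: (p - 2)/(p - 6) = (p - 2)/(p - 6)
Divide: ((2*p^2 + 11*p + 6)/(p^2 + 2*p)) · ((p - 6)/(p - 2)) = (2*p^3 - p^2 - 60*p - 36)/(p^3 - 4*p)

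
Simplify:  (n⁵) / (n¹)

Quotient: n⁴

n⁴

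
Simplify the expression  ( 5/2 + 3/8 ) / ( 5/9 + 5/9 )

207/80

Numerator: 5/2 + 3/8 = 23/8
Denominator: 5/9 + 5/9 = 10/9
Divide: (23/8) · (9/10) = 207/80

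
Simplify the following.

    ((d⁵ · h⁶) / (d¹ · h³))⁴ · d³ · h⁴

d^19*h^16

Inside the bracket: d⁴ · h³
Raise to the power 4: d^16 · h^12
Multiply by d³ · h⁴: add exponents.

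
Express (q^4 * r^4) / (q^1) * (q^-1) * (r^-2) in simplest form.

q^2*r^2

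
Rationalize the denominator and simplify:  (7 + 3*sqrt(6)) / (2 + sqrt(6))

(sqrt(6) + 4)/2

Multiply numerator and denominator by -sqrt(6) + 2.
Denominator becomes -2; numerator becomes -4 - sqrt(6).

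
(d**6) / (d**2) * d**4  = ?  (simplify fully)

d**8

Quotient: d**4
Multiply by d**4: add exponents.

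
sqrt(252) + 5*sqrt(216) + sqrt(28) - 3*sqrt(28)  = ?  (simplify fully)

2*sqrt(7) + 30*sqrt(6)

sqrt(252) = 6*sqrt(7); 5*sqrt(216) = 30*sqrt(6); sqrt(28) = 2*sqrt(7); 3*sqrt(28) = 6*sqrt(7)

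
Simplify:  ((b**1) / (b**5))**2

Inside the bracket: (b**-4)
Raise to the power 2: (b**-8)

b**(-8)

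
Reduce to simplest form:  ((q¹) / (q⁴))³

q^(-9)

Inside the bracket: (q^-3)
Raise to the power 3: (q^-9)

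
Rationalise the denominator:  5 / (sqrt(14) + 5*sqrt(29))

Multiply numerator and denominator by -sqrt(14) + 5*sqrt(29).
Denominator becomes 711; numerator becomes -5*sqrt(14) + 25*sqrt(29).

(-5*sqrt(14) + 25*sqrt(29))/711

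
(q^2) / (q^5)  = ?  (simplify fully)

q^(-3)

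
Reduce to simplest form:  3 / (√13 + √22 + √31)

Group as (√13 + √31) + √22; multiply by (√13 + √31) - √22, then rationalise the remaining surd.

(-√8866 + 2*√31 + 11*√22 + 20*√13)/188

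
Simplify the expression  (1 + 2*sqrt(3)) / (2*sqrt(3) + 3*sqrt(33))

(-12 - 2*sqrt(3) + 3*sqrt(33) + 18*sqrt(11))/285

Multiply numerator and denominator by -3*sqrt(33) + 2*sqrt(3).
Denominator becomes -285; numerator becomes -18*sqrt(11) - 3*sqrt(33) + 2*sqrt(3) + 12.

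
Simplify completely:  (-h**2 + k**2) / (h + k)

Factor k**2 - h**2 and cancel (h + k).

-h + k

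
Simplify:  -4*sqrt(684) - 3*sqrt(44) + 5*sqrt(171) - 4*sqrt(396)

-30*sqrt(11) - 9*sqrt(19)

4*sqrt(684) = 24*sqrt(19); 3*sqrt(44) = 6*sqrt(11); 5*sqrt(171) = 15*sqrt(19); 4*sqrt(396) = 24*sqrt(11)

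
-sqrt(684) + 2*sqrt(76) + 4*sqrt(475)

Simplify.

sqrt(684) = 6*sqrt(19); 2*sqrt(76) = 4*sqrt(19); 4*sqrt(475) = 20*sqrt(19)
Combine: (-6 + 4 + 20)·sqrt(19) = 18*sqrt(19)

18*sqrt(19)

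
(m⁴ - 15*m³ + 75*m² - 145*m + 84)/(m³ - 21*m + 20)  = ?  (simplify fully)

(m² - 10*m + 21)/(m + 5)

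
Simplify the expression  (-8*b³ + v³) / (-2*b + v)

4*b² + 2*b*v + v²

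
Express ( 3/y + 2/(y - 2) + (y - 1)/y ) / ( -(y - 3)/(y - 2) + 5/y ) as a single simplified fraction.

(-y^2 - 2*y + 4)/(y^2 - 8*y + 10)

Numerator: 3/y + 2/(y - 2) + (y - 1)/y = (y^2 + 2*y - 4)/(y^2 - 2*y)
Denominator: -(y - 3)/(y - 2) + 5/y = (-y^2 + 8*y - 10)/(y^2 - 2*y)
Divide: ((y^2 + 2*y - 4)/(y^2 - 2*y)) · ((y^2 - 2*y)/(-y^2 + 8*y - 10)) = (-y^2 - 2*y + 4)/(y^2 - 8*y + 10)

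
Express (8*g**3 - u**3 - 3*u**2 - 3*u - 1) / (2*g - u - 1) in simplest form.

(2*g)**3 - (u + 1)**3 = (2*g - u - 1)(4*g**2 + 2*g*u + 2*g + u**2 + 2*u + 1).

4*g**2 + 2*g*u + 2*g + u**2 + 2*u + 1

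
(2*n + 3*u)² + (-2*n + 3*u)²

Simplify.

8*n² + 18*u²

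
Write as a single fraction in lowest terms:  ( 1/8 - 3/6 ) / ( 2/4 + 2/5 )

-5/12

Numerator: 1/8 - 3/6 = -3/8
Denominator: 2/4 + 2/5 = 9/10
Divide: (-3/8) · (10/9) = -5/12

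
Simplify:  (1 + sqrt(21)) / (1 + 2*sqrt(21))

(sqrt(21) + 41)/83

Multiply numerator and denominator by -2*sqrt(21) + 1.
Denominator becomes -83; numerator becomes -41 - sqrt(21).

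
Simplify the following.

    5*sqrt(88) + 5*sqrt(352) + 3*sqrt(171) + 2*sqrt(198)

9*sqrt(19) + 36*sqrt(22)

5*sqrt(88) = 10*sqrt(22); 5*sqrt(352) = 20*sqrt(22); 3*sqrt(171) = 9*sqrt(19); 2*sqrt(198) = 6*sqrt(22)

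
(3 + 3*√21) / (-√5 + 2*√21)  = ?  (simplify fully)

Multiply numerator and denominator by √5 + 2*√21.
Denominator becomes 79; numerator becomes 3*√5 + 6*√21 + 3*√105 + 126.

(3*√5 + 6*√21 + 3*√105 + 126)/79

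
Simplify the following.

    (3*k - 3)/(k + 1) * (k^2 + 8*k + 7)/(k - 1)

Factor: 3*k - 3 = 3*(k - 1);  k^2 + 8*k + 7 = (k + 7)*(k + 1)
Cancel the common factors (k - 1), (k + 1).

3*k + 21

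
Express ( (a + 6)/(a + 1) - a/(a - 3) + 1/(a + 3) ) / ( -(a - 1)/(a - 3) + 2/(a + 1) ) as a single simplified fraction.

Numerator: (a + 6)/(a + 1) - a/(a - 3) + 1/(a + 3) = (3*a^2 - 14*a - 57)/(a^3 + a^2 - 9*a - 9)
Denominator: -(a - 1)/(a - 3) + 2/(a + 1) = (-a^2 + 2*a - 5)/(a^2 - 2*a - 3)
Divide: ((3*a^2 - 14*a - 57)/(a^3 + a^2 - 9*a - 9)) · ((a^2 - 2*a - 3)/(-a^2 + 2*a - 5)) = (-3*a^2 + 14*a + 57)/(a^3 + a^2 - a + 15)

(-3*a^2 + 14*a + 57)/(a^3 + a^2 - a + 15)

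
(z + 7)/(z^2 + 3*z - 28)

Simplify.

Factor: z^2 + 3*z - 28 = (z + 7)*(z - 4)
Cancel the common factor (z + 7).

1/(z - 4)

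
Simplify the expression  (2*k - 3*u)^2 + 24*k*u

(2*k + 3*u)^2

Expand the square and combine the 24*k*u term.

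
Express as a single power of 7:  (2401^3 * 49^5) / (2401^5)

7^2

2401^3 = 7^12; 49^5 = 7^10; 2401^5 = 7^20
Combine exponents: 7^2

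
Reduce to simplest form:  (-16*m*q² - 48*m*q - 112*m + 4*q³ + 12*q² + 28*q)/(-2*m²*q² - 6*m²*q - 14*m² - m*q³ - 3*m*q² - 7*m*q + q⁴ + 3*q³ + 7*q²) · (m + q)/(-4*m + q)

4/(-2*m + q)

Factor: -16*m*q² - 48*m*q - 112*m + 4*q³ + 12*q² + 28*q = 4·(q² + 3*q + 7)·(-4*m + q);  -2*m²*q² - 6*m²*q - 14*m² - m*q³ - 3*m*q² - 7*m*q + q⁴ + 3*q³ + 7*q² = (m + q)·(-2*m + q)·(q² + 3*q + 7)
Cancel the common factors (q² + 3*q + 7), (-4*m + q), (m + q).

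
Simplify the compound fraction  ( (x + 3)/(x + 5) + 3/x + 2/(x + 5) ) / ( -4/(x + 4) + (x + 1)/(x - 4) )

(x³ + 3*x² - 16*x - 48)/(x³ + x² + 20*x)

Numerator: (x + 3)/(x + 5) + 3/x + 2/(x + 5) = (x + 3)/x
Denominator: -4/(x + 4) + (x + 1)/(x - 4) = (x² + x + 20)/(x² - 16)
Divide: ((x + 3)/x) · ((x² - 16)/(x² + x + 20)) = (x³ + 3*x² - 16*x - 48)/(x³ + x² + 20*x)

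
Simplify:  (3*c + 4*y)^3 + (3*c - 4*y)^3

54*c^3 + 288*c*y^2

Only the even-power cross terms survive.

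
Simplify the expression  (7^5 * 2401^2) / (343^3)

7^4

7^5 = 7^5; 2401^2 = 7^8; 343^3 = 7^9
Combine exponents: 7^4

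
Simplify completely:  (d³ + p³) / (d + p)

d² - d*p + p²

Factor as (a+b)(a^2-ab+b^2) with a=p, b=d.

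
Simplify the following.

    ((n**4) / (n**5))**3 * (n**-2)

n**(-5)

Inside the bracket: (n**-1)
Raise to the power 3: (n**-3)
Multiply by (n**-2): add exponents.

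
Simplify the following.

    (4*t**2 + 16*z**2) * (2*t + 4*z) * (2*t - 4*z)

16*t**4 - 256*z**4

((2*t)+(4*z))((2*t)-(4*z)) = 4*t**2 - 16*z**2; continue pairing.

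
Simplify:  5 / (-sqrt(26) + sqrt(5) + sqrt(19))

Group as (sqrt(5) + sqrt(19)) - sqrt(26); multiply by (sqrt(5) + sqrt(19)) + sqrt(26), then rationalise the remaining surd.

(5*sqrt(26) + 30*sqrt(19) + 100*sqrt(5) + 5*sqrt(2470))/188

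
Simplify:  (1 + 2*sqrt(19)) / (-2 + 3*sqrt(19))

(7*sqrt(19) + 116)/167

Multiply numerator and denominator by -3*sqrt(19) - 2.
Denominator becomes -167; numerator becomes -116 - 7*sqrt(19).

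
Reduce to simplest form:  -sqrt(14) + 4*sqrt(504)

23*sqrt(14)

sqrt(14) = sqrt(14); 4*sqrt(504) = 24*sqrt(14)
Combine: (-1 + 24)·sqrt(14) = 23*sqrt(14)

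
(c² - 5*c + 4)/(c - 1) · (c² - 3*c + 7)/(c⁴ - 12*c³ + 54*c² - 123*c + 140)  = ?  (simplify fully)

Factor: c² - 5*c + 4 = (c - 4)·(c - 1);  c⁴ - 12*c³ + 54*c² - 123*c + 140 = (c - 4)·(c - 5)·(c² - 3*c + 7)
Cancel the common factors (c² - 3*c + 7), (c - 4), (c - 1).

1/(c - 5)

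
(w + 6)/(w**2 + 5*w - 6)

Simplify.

Factor: w**2 + 5*w - 6 = (w + 6)*(w - 1)
Cancel the common factor (w + 6).

1/(w - 1)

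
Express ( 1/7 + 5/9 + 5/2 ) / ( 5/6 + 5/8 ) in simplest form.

1612/735

Numerator: 1/7 + 5/9 + 5/2 = 403/126
Denominator: 5/6 + 5/8 = 35/24
Divide: (403/126) · (24/35) = 1612/735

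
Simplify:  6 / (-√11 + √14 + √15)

Group as (√14 + √15) - √11; multiply by (√14 + √15) + √11, then rationalise the remaining surd.

(-9*√11 + 5*√15 + 6*√14 + √2310)/43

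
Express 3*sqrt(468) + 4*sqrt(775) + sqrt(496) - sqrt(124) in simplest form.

18*sqrt(13) + 22*sqrt(31)

3*sqrt(468) = 18*sqrt(13); 4*sqrt(775) = 20*sqrt(31); sqrt(496) = 4*sqrt(31); sqrt(124) = 2*sqrt(31)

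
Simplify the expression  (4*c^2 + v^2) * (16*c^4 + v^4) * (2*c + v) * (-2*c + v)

-256*c^8 + v^8

Telescope via difference of squares: (v+(2*c))(v-(2*c)) = -4*c^2 + v^2, then repeat with the next factor.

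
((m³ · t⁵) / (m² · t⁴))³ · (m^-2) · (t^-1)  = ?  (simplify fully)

m*t²

Inside the bracket: m¹ · t¹
Raise to the power 3: m³ · t³
Multiply by (m^-2) · (t^-1): add exponents.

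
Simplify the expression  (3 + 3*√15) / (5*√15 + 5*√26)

Multiply numerator and denominator by -5*√26 + 5*√15.
Denominator becomes -275; numerator becomes -15*√390 - 15*√26 + 15*√15 + 225.

(-45 - 3*√15 + 3*√26 + 3*√390)/55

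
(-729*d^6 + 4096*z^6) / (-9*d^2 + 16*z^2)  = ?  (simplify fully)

81*d^4 + 144*d^2*z^2 + 256*z^4

-729*d^6 + 4096*z^6 factors as (-3*d + 4*z)*(3*d + 4*z)*(9*d^2 - 12*d*z + 16*z^2)*(9*d^2 + 12*d*z + 16*z^2).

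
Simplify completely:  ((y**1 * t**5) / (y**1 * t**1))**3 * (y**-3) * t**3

Inside the bracket: t**4
Raise to the power 3: t**12
Multiply by (y**-3) * t**3: add exponents.

t**15/y**3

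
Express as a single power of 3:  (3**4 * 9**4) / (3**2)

3**4 = 3**4; 9**4 = 3**8; 3**2 = 3**2
Combine exponents: 3**10

3**10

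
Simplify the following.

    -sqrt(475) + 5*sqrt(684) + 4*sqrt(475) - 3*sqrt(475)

sqrt(475) = 5*sqrt(19); 5*sqrt(684) = 30*sqrt(19); 4*sqrt(475) = 20*sqrt(19); 3*sqrt(475) = 15*sqrt(19)
Combine: (-5 + 30 + 20 - 15)·sqrt(19) = 30*sqrt(19)

30*sqrt(19)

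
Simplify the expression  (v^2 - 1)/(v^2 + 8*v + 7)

(v - 1)/(v + 7)

Factor: v^2 - 1 = (v + 1)*(v - 1);  v^2 + 8*v + 7 = (v + 1)*(v + 7)
Cancel the common factor (v + 1).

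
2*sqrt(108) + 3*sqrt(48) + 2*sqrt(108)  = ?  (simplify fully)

2*sqrt(108) = 12*sqrt(3); 3*sqrt(48) = 12*sqrt(3); 2*sqrt(108) = 12*sqrt(3)
Combine: (12 + 12 + 12)·sqrt(3) = 36*sqrt(3)

36*sqrt(3)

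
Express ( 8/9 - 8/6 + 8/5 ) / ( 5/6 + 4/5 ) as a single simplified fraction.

Numerator: 8/9 - 8/6 + 8/5 = 52/45
Denominator: 5/6 + 4/5 = 49/30
Divide: (52/45) · (30/49) = 104/147

104/147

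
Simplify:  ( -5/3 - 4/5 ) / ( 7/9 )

-111/35

Numerator: -5/3 - 4/5 = -37/15
Denominator: 7/9 = 7/9
Divide: (-37/15) · (9/7) = -111/35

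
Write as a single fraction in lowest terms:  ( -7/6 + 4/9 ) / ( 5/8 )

-52/45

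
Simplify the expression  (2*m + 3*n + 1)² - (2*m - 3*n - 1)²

8*m*(3*n + 1)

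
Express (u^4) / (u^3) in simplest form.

Quotient: u^1

u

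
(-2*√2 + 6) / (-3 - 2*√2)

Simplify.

-26 + 18*√2

Multiply numerator and denominator by -3 + 2*√2.
Denominator becomes 1; numerator becomes -26 + 18*√2.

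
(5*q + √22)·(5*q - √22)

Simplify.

Product of conjugates: (P+Q)(P-Q) = P^2 - Q^2.

25*q² - 22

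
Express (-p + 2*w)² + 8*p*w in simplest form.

(p + 2*w)²

Expanding gives p² + 4*p*w + 4*w², a perfect square.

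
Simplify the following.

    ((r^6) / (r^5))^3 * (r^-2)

Inside the bracket: r^1
Raise to the power 3: r^3
Multiply by (r^-2): add exponents.

r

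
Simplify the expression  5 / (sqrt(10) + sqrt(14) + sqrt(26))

(-10*sqrt(910) - 5*sqrt(26) + 55*sqrt(14) + 75*sqrt(10))/278

Group as (sqrt(14) + sqrt(26)) + sqrt(10); multiply by (sqrt(14) + sqrt(26)) - sqrt(10), then rationalise the remaining surd.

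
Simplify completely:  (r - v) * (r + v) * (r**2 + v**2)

(r+v)(r-v) = r**2 - v**2; continue pairing.

r**4 - v**4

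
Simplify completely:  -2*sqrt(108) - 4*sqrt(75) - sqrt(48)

2*sqrt(108) = 12*sqrt(3); 4*sqrt(75) = 20*sqrt(3); sqrt(48) = 4*sqrt(3)
Combine: (-12 - 20 - 4)·sqrt(3) = -36*sqrt(3)

-36*sqrt(3)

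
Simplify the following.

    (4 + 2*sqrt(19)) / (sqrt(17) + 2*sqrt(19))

Multiply numerator and denominator by -sqrt(17) + 2*sqrt(19).
Denominator becomes 59; numerator becomes -2*sqrt(323) - 4*sqrt(17) + 8*sqrt(19) + 76.

(-2*sqrt(323) - 4*sqrt(17) + 8*sqrt(19) + 76)/59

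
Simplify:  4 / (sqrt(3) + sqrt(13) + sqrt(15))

Group as (sqrt(3) + sqrt(13)) + sqrt(15); multiply by (sqrt(3) + sqrt(13)) - sqrt(15), then rationalise the remaining surd.

(-24*sqrt(65) + 4*sqrt(15) + 20*sqrt(13) + 100*sqrt(3))/155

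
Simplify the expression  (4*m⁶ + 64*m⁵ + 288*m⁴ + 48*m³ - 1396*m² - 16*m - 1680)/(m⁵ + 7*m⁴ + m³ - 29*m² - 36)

Factor: 4*m⁶ + 64*m⁵ + 288*m⁴ + 48*m³ - 1396*m² - 16*m - 1680 = 4·(m - 2)·(m + 5)·(m + 6)·(m² + 1)·(m + 7);  m⁵ + 7*m⁴ + m³ - 29*m² - 36 = (m + 6)·(m + 3)·(m - 2)·(m² + 1)
Cancel the common factors (m² + 1), (m - 2), (m + 6).

(4*m² + 48*m + 140)/(m + 3)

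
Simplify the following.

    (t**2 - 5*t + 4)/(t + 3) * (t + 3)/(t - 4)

Factor: t**2 - 5*t + 4 = (t - 1)*(t - 4)
Cancel the common factors (t - 4), (t + 3).

t - 1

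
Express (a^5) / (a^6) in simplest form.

Quotient: (a^-1)

1/a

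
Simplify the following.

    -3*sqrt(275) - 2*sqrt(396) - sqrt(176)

3*sqrt(275) = 15*sqrt(11); 2*sqrt(396) = 12*sqrt(11); sqrt(176) = 4*sqrt(11)
Combine: (-15 - 12 - 4)·sqrt(11) = -31*sqrt(11)

-31*sqrt(11)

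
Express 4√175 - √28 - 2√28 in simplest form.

4√175 = 20*√7; √28 = 2*√7; 2√28 = 4*√7
Combine: (20 - 2 - 4)·√7 = 14*√7

14*√7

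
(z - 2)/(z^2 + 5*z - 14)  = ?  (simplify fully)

1/(z + 7)

Factor: z^2 + 5*z - 14 = (z - 2)*(z + 7)
Cancel the common factor (z - 2).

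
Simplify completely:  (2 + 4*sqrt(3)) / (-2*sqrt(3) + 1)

Multiply numerator and denominator by 1 + 2*sqrt(3).
Denominator becomes -11; numerator becomes 8*sqrt(3) + 26.

(-26 - 8*sqrt(3))/11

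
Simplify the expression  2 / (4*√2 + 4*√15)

Multiply numerator and denominator by -4*√2 + 4*√15.
Denominator becomes 208; numerator becomes -8*√2 + 8*√15.

(-√2 + √15)/26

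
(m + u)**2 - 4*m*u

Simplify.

Expand the square and combine the 4*m*u term.

(m - u)**2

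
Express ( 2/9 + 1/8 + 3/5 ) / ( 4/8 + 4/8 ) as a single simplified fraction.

341/360

Numerator: 2/9 + 1/8 + 3/5 = 341/360
Denominator: 4/8 + 4/8 = 1
Divide: (341/360) · (1) = 341/360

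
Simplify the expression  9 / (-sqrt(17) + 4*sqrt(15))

Multiply numerator and denominator by sqrt(17) + 4*sqrt(15).
Denominator becomes 223; numerator becomes 9*sqrt(17) + 36*sqrt(15).

(9*sqrt(17) + 36*sqrt(15))/223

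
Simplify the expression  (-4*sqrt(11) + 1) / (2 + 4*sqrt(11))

Multiply numerator and denominator by -4*sqrt(11) + 2.
Denominator becomes -172; numerator becomes -12*sqrt(11) + 178.

(-89 + 6*sqrt(11))/86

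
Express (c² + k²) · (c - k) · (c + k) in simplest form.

c⁴ - k⁴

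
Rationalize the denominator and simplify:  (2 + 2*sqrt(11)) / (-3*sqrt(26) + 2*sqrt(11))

(-3*sqrt(286) - 22 - 3*sqrt(26) - 2*sqrt(11))/95

Multiply numerator and denominator by 2*sqrt(11) + 3*sqrt(26).
Denominator becomes -190; numerator becomes 4*sqrt(11) + 6*sqrt(26) + 44 + 6*sqrt(286).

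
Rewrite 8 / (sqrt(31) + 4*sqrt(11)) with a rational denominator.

(-8*sqrt(31) + 32*sqrt(11))/145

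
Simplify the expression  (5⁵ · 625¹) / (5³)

5^6

5⁵ = 5^5; 625¹ = 5^4; 5³ = 5^3
Combine exponents: 5^6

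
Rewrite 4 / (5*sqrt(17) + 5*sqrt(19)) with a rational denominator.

(-2*sqrt(17) + 2*sqrt(19))/5

Multiply numerator and denominator by -5*sqrt(19) + 5*sqrt(17).
Denominator becomes -50; numerator becomes -20*sqrt(19) + 20*sqrt(17).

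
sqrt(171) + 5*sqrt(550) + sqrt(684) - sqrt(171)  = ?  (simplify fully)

6*sqrt(19) + 25*sqrt(22)

sqrt(171) = 3*sqrt(19); 5*sqrt(550) = 25*sqrt(22); sqrt(684) = 6*sqrt(19); sqrt(171) = 3*sqrt(19)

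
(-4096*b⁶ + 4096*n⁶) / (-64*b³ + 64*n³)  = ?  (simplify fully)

64*b³ + 64*n³

Factor (4*n)^6 - (4*b)^6 and cancel (-64*b³ + 64*n³).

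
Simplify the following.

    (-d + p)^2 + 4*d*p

Expanding gives d^2 + 2*d*p + p^2, a perfect square.

(d + p)^2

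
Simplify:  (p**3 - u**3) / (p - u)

Apply the difference-of-cubes factorisation and cancel (p - u).

p**2 + p*u + u**2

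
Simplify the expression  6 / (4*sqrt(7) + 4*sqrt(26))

(-3*sqrt(7) + 3*sqrt(26))/38

Multiply numerator and denominator by -4*sqrt(7) + 4*sqrt(26).
Denominator becomes 304; numerator becomes -24*sqrt(7) + 24*sqrt(26).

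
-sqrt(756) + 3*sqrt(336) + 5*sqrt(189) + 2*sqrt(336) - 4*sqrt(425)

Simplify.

-20*sqrt(17) + 29*sqrt(21)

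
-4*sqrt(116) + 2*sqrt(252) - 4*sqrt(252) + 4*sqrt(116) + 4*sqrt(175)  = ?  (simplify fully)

4*sqrt(116) = 8*sqrt(29); 2*sqrt(252) = 12*sqrt(7); 4*sqrt(252) = 24*sqrt(7); 4*sqrt(116) = 8*sqrt(29); 4*sqrt(175) = 20*sqrt(7)

8*sqrt(7)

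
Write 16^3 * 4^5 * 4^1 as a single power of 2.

16^3 = 2^12; 4^5 = 2^10; 4^1 = 2^2
Combine exponents: 2^24

2^24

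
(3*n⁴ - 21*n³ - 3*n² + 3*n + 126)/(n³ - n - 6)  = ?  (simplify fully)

Factor: 3*n⁴ - 21*n³ - 3*n² + 3*n + 126 = 3·(n² + 2*n + 3)·(n - 7)·(n - 2);  n³ - n - 6 = (n² + 2*n + 3)·(n - 2)
Cancel the common factors (n² + 2*n + 3), (n - 2).

3*n - 21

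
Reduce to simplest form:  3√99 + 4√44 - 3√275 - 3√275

-13*√11

3√99 = 9*√11; 4√44 = 8*√11; 3√275 = 15*√11; 3√275 = 15*√11
Combine: (9 + 8 - 15 - 15)·√11 = -13*√11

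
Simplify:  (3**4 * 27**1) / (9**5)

3**4 = 3**4; 27**1 = 3**3; 9**5 = 3**10
Combine exponents: 3**(-3)

3**(-3)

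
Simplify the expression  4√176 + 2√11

18*√11

4√176 = 16*√11; 2√11 = 2*√11
Combine: (16 + 2)·√11 = 18*√11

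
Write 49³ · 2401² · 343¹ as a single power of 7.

7^17

49³ = 7^6; 2401² = 7^8; 343¹ = 7^3
Combine exponents: 7^17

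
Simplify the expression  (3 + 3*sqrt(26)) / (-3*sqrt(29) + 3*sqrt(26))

Multiply numerator and denominator by 3*sqrt(26) + 3*sqrt(29).
Denominator becomes -27; numerator becomes 9*sqrt(26) + 9*sqrt(29) + 234 + 9*sqrt(754).

(-sqrt(754) - 26 - sqrt(29) - sqrt(26))/3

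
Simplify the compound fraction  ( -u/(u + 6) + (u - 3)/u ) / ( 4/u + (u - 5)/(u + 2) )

(3*u² - 12*u - 36)/(u³ + 5*u² + 2*u + 48)

Numerator: -u/(u + 6) + (u - 3)/u = (3*u - 18)/(u² + 6*u)
Denominator: 4/u + (u - 5)/(u + 2) = (u² - u + 8)/(u² + 2*u)
Divide: ((3*u - 18)/(u² + 6*u)) · ((u² + 2*u)/(u² - u + 8)) = (3*u² - 12*u - 36)/(u³ + 5*u² + 2*u + 48)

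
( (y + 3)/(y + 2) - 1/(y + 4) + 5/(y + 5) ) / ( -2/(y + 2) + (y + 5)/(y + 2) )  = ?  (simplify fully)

(y**3 + 16*y**2 + 70*y + 90)/(y**3 + 12*y**2 + 47*y + 60)

Numerator: (y + 3)/(y + 2) - 1/(y + 4) + 5/(y + 5) = (y**3 + 16*y**2 + 70*y + 90)/(y**3 + 11*y**2 + 38*y + 40)
Denominator: -2/(y + 2) + (y + 5)/(y + 2) = (y + 3)/(y + 2)
Divide: ((y**3 + 16*y**2 + 70*y + 90)/(y**3 + 11*y**2 + 38*y + 40)) · ((y + 2)/(y + 3)) = (y**3 + 16*y**2 + 70*y + 90)/(y**3 + 12*y**2 + 47*y + 60)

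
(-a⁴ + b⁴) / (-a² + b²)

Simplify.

a² + b²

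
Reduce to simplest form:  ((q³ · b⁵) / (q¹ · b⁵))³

q⁶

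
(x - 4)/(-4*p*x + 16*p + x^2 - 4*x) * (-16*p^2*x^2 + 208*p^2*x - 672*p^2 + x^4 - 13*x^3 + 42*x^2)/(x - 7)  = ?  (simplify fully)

Factor: -4*p*x + 16*p + x^2 - 4*x = (x - 4)*(-4*p + x);  -16*p^2*x^2 + 208*p^2*x - 672*p^2 + x^4 - 13*x^3 + 42*x^2 = (-4*p + x)*(4*p + x)*(x - 6)*(x - 7)
Cancel the common factors (x - 4), (-4*p + x), (x - 7).

4*p*x - 24*p + x^2 - 6*x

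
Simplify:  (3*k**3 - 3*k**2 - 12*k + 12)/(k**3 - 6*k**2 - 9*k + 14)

(3*k - 6)/(k - 7)

Factor: 3*k**3 - 3*k**2 - 12*k + 12 = 3*(k + 2)*(k - 2)*(k - 1);  k**3 - 6*k**2 - 9*k + 14 = (k - 1)*(k - 7)*(k + 2)
Cancel the common factors (k - 1), (k + 2).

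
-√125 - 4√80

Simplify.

-21*√5

√125 = 5*√5; 4√80 = 16*√5
Combine: (-5 - 16)·√5 = -21*√5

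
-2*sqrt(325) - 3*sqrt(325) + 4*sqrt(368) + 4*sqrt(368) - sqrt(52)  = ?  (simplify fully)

-27*sqrt(13) + 32*sqrt(23)

2*sqrt(325) = 10*sqrt(13); 3*sqrt(325) = 15*sqrt(13); 4*sqrt(368) = 16*sqrt(23); 4*sqrt(368) = 16*sqrt(23); sqrt(52) = 2*sqrt(13)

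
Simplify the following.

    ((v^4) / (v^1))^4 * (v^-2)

v^10

Inside the bracket: v^3
Raise to the power 4: v^12
Multiply by (v^-2): add exponents.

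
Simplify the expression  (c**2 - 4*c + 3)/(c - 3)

Factor: c**2 - 4*c + 3 = (c - 3)*(c - 1)
Cancel the common factor (c - 3).

c - 1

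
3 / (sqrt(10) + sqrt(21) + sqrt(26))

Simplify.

Group as (sqrt(10) + sqrt(26)) + sqrt(21); multiply by (sqrt(10) + sqrt(26)) - sqrt(21), then rationalise the remaining surd.

(-12*sqrt(1365) + 15*sqrt(26) + 45*sqrt(21) + 111*sqrt(10))/815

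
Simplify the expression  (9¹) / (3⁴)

3^(-2)

9¹ = 3^2; 3⁴ = 3^4
Combine exponents: 3^(-2)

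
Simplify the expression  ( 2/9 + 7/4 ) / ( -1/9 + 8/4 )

71/68

Numerator: 2/9 + 7/4 = 71/36
Denominator: -1/9 + 8/4 = 17/9
Divide: (71/36) · (9/17) = 71/68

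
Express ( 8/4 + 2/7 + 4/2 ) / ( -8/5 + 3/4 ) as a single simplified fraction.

-600/119

Numerator: 8/4 + 2/7 + 4/2 = 30/7
Denominator: -8/5 + 3/4 = -17/20
Divide: (30/7) · (-20/17) = -600/119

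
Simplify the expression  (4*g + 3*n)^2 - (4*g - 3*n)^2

Only the odd-power cross terms survive.

48*g*n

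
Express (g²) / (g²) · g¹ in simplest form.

Quotient: 1
Multiply by g¹: add exponents.

g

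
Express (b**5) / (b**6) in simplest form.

Quotient: (b**-1)

1/b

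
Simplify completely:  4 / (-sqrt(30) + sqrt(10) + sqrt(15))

Group as (sqrt(10) + sqrt(15)) - sqrt(30); multiply by (sqrt(10) + sqrt(15)) + sqrt(30), then rationalise the remaining surd.

(4*sqrt(30) + 20*sqrt(15) + 28*sqrt(10) + 48*sqrt(5))/115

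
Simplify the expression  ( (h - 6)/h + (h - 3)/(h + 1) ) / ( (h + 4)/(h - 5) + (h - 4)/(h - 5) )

Numerator: (h - 6)/h + (h - 3)/(h + 1) = (2*h^2 - 8*h - 6)/(h^2 + h)
Denominator: (h + 4)/(h - 5) + (h - 4)/(h - 5) = 2*h/(h - 5)
Divide: ((2*h^2 - 8*h - 6)/(h^2 + h)) · ((h - 5)/(2*h)) = (h^3 - 9*h^2 + 17*h + 15)/(h^3 + h^2)

(h^3 - 9*h^2 + 17*h + 15)/(h^3 + h^2)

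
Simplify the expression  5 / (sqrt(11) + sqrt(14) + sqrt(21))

(-7*sqrt(66) + 2*sqrt(21) + 9*sqrt(14) + 12*sqrt(11))/60

Group as (sqrt(11) + sqrt(21)) + sqrt(14); multiply by (sqrt(11) + sqrt(21)) - sqrt(14), then rationalise the remaining surd.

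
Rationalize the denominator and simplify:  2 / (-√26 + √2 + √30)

(-3*√26 - √30 + 27*√2 + 2*√390)/51

Group as (√2 + √30) - √26; multiply by (√2 + √30) + √26, then rationalise the remaining surd.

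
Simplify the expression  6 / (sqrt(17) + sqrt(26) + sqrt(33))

(-sqrt(14586) + 5*sqrt(33) + 12*sqrt(26) + 21*sqrt(17))/139

Group as (sqrt(17) + sqrt(26)) + sqrt(33); multiply by (sqrt(17) + sqrt(26)) - sqrt(33), then rationalise the remaining surd.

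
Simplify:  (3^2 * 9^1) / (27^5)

3^(-11)

3^2 = 3^2; 9^1 = 3^2; 27^5 = 3^15
Combine exponents: 3^(-11)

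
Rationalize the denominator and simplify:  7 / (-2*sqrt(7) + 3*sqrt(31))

(14*sqrt(7) + 21*sqrt(31))/251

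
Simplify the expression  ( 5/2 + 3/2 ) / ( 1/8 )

Numerator: 5/2 + 3/2 = 4
Denominator: 1/8 = 1/8
Divide: (4) · (8) = 32

32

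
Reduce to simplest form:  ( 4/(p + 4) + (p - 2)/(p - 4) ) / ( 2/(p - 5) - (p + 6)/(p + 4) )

(-p^3 - p^2 + 54*p - 120)/(p^3 - 5*p^2 - 34*p + 152)

Numerator: 4/(p + 4) + (p - 2)/(p - 4) = (p^2 + 6*p - 24)/(p^2 - 16)
Denominator: 2/(p - 5) - (p + 6)/(p + 4) = (-p^2 + p + 38)/(p^2 - p - 20)
Divide: ((p^2 + 6*p - 24)/(p^2 - 16)) · ((p^2 - p - 20)/(-p^2 + p + 38)) = (-p^3 - p^2 + 54*p - 120)/(p^3 - 5*p^2 - 34*p + 152)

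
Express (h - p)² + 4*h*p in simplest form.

After expansion: h² + 2*h*p + p² — a perfect-square trinomial.

(h + p)²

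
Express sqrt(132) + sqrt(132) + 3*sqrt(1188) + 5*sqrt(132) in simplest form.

32*sqrt(33)

sqrt(132) = 2*sqrt(33); sqrt(132) = 2*sqrt(33); 3*sqrt(1188) = 18*sqrt(33); 5*sqrt(132) = 10*sqrt(33)
Combine: (2 + 2 + 18 + 10)·sqrt(33) = 32*sqrt(33)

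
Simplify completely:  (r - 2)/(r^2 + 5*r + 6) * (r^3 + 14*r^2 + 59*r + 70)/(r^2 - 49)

(r^2 + 3*r - 10)/(r^2 - 4*r - 21)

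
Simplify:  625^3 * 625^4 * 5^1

5^29

625^3 = 5^12; 625^4 = 5^16; 5^1 = 5^1
Combine exponents: 5^29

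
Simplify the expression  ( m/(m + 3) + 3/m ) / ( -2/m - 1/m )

(-m^2 - 3*m - 9)/(3*m + 9)

Numerator: m/(m + 3) + 3/m = (m^2 + 3*m + 9)/(m^2 + 3*m)
Denominator: -2/m - 1/m = -3/m
Divide: ((m^2 + 3*m + 9)/(m^2 + 3*m)) · (-m/3) = (-m^2 - 3*m - 9)/(3*m + 9)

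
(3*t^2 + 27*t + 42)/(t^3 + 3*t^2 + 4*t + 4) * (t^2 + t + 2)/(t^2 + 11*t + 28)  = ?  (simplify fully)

Factor: 3*t^2 + 27*t + 42 = 3*(t + 2)*(t + 7);  t^3 + 3*t^2 + 4*t + 4 = (t + 2)*(t^2 + t + 2);  t^2 + 11*t + 28 = (t + 4)*(t + 7)
Cancel the common factors (t^2 + t + 2), (t + 7), (t + 2).

3/(t + 4)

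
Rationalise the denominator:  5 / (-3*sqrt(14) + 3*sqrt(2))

Multiply numerator and denominator by 3*sqrt(2) + 3*sqrt(14).
Denominator becomes -108; numerator becomes 15*sqrt(2) + 15*sqrt(14).

(-5*sqrt(14) - 5*sqrt(2))/36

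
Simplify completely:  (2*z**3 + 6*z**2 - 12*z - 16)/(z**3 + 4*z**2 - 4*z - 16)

(2*z + 2)/(z + 2)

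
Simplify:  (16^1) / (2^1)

16^1 = 2^4; 2^1 = 2^1
Combine exponents: 2^3

2^3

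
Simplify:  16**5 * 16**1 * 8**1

2**27

16**5 = 2**20; 16**1 = 2**4; 8**1 = 2**3
Combine exponents: 2**27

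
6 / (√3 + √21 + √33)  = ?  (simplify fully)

(-4*√231 - 6*√33 + 10*√21 + 34*√3)/19

Group as (√21 + √33) + √3; multiply by (√21 + √33) - √3, then rationalise the remaining surd.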